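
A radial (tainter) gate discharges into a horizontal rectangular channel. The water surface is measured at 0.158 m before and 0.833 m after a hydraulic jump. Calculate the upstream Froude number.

For a rectangular channel the momentum equation gives q² = ½·g·y₁·y₂·(y₁ + y₂) = ½×9.81×0.158×0.833×0.991 = 0.640.
q = √0.640 = 0.800 m²/s.
V₁ = q/y₁ = 5.06 m/s; Fr₁ = V₁/√(g·y₁) = 4.07.

Fr₁ = 4.07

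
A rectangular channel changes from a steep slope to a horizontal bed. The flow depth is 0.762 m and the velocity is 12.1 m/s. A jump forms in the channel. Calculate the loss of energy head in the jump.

Fr₁ = V₁/√(g·y₁) = 12.1/√(9.81×0.762) = 4.43.
Bélanger equation: y₂/y₁ = ½[√(1 + 8Fr₁²) − 1] = ½[√157.7 − 1] = 5.78.
y₂ = 5.78 × 0.762 = 4.40 m.
q = V₁·y₁ = 12.1 × 0.762 = 9.22 m²/s. V₂ = q/y₂ = 9.22/4.40 = 2.09 m/s. E₁ = y₁ + V₁²/2g = 8.22 m; E₂ = y₂ + V₂²/2g = 4.63 m. ΔE = E₁ − E₂ = 3.60 m.

ΔE = 3.60 m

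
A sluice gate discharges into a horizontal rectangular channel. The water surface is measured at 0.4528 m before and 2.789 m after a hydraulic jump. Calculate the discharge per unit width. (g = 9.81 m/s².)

For a rectangular channel the momentum equation gives q² = ½·g·y₁·y₂·(y₁ + y₂) = ½×9.81×0.4528×2.789×3.242 = 20.08.
q = √20.08 = 4.481 m²/s.

q = 4.481 m²/s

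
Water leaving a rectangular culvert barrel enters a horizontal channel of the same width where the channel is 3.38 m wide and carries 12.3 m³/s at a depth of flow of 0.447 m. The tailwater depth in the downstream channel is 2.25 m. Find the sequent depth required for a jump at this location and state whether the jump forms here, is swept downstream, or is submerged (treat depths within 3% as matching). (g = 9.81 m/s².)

y₂ = 2.24 m; the jump forms here

q = Q/b = 12.3/3.38 = 3.64 m²/s; V₁ = q/y₁ = 8.14 m/s. Fr₁ = V₁/√(g·y₁) = 3.89.
By Bélanger, y₂/y₁ = ½[√(1 + 8Fr₁²) − 1] = ½[√121.9 − 1] = 5.02.
y₂ = 5.02 × 0.447 = 2.24 m.
Tailwater y_tw = 2.25 m: y_tw ≈ y₂, so the jump forms here.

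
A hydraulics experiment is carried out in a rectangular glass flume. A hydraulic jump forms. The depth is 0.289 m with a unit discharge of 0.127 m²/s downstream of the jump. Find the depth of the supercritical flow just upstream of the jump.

V₂ = q/y₂ = 0.127/0.289 = 0.439 m/s; Fr₂ = V₂/√(g·y₂) = 0.261.
Since the conjugate-depth ratio holds either way, y₁/y₂ = ½[√(1 + 8Fr₂²) − 1] = ½[√1.545 − 1] = 0.121.
y₁ = 0.121 × 0.289 = 0.0351 m.

y₁ = 0.0351 m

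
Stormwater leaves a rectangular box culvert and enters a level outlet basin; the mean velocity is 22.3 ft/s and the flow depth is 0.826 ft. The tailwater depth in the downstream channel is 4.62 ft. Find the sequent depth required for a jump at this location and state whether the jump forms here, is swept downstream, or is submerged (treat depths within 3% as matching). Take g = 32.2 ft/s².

y₂ = 4.65 ft; the jump forms here

Fr₁ = V₁/√(g·y₁) = 22.3/√(32.2×0.826) = 4.32.
Conjugate-depth relation: y₂/y₁ = ½[√(1 + 8Fr₁²) − 1] = ½[√150.6 − 1] = 5.64.
y₂ = 5.64 × 0.826 = 4.65 ft.
Tailwater y_tw = 4.62 ft: y_tw ≈ y₂, so the jump forms here.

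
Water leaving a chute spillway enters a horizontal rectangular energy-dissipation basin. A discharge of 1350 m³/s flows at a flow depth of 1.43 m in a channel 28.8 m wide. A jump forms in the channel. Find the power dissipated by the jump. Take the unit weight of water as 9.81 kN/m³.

P = 513978 kW

q = Q/b = 1350/28.8 = 46.9 m²/s; V₁ = q/y₁ = 32.8 m/s. Fr₁ = V₁/√(g·y₁) = 8.75.
From the momentum equation for a rectangular channel, y₂/y₁ = ½[√(1 + 8Fr₁²) − 1] = ½[√613.8 − 1] = 11.9.
y₂ = 11.9 × 1.43 = 17.0 m.
Head loss: ΔE = (y₂ − y₁)³/(4y₁y₂) = (17.0 − 1.43)³/(4×1.43×17.0) = 3774/97.2 = 38.8 m.
P = γ·Q·ΔE = 9.81 × 1350 × 38.8 = 513978 kW.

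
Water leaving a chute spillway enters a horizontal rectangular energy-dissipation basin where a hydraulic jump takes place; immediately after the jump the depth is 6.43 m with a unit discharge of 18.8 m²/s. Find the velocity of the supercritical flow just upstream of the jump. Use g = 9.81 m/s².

V₁ = 13.2 m/s

V₂ = q/y₂ = 18.8/6.43 = 2.92 m/s; Fr₂ = V₂/√(g·y₂) = 0.368.
From the momentum equation (using Fr₂), y₁/y₂ = ½[√(1 + 8Fr₂²) − 1] = ½[√2.084 − 1] = 0.222.
y₁ = 0.222 × 6.43 = 1.43 m.
V₁ = q/y₁ = 18.8/1.43 = 13.2 m/s.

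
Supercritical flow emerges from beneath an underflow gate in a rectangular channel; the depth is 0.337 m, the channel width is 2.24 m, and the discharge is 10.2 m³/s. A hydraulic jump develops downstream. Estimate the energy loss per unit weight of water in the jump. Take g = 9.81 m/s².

q = Q/b = 10.2/2.24 = 4.55 m²/s; V₁ = q/y₁ = 13.5 m/s. Fr₁ = V₁/√(g·y₁) = 7.43.
Bélanger equation: y₂/y₁ = ½[√(1 + 8Fr₁²) − 1] = ½[√442.8 − 1] = 10.0.
y₂ = 10.0 × 0.337 = 3.38 m.
Head loss: ΔE = (y₂ − y₁)³/(4y₁y₂) = (3.38 − 0.337)³/(4×0.337×3.38) = 28.1/4.55 = 6.17 m.

ΔE = 6.17 m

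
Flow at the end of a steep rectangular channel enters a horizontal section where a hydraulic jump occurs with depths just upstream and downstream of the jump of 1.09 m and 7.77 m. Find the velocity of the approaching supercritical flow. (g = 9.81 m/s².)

V₁ = 17.6 m/s

For a rectangular channel the momentum equation gives q² = ½·g·y₁·y₂·(y₁ + y₂) = ½×9.81×1.09×7.77×8.86 = 368.
q = √368 = 19.2 m²/s.
V₁ = q/y₁ = 19.2/1.09 = 17.6 m/s.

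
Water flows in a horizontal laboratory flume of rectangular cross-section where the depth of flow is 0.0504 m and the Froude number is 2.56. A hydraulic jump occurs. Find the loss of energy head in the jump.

ΔE = 0.0400 m

Fr₁ = 2.56 (given).
Bélanger equation: y₂/y₁ = ½[√(1 + 8Fr₁²) − 1] = ½[√53.43 − 1] = 3.15.
y₂ = 3.15 × 0.0504 = 0.159 m.
V₁ = Fr₁·√(g·y₁) = 2.56×√(9.81×0.0504) = 1.80 m/s; q = V₁·y₁ = 0.0907 m²/s. V₂ = q/y₂ = 0.0907/0.159 = 0.571 m/s. E₁ = y₁ + V₁²/2g = 0.216 m; E₂ = y₂ + V₂²/2g = 0.176 m. ΔE = E₁ − E₂ = 0.0400 m.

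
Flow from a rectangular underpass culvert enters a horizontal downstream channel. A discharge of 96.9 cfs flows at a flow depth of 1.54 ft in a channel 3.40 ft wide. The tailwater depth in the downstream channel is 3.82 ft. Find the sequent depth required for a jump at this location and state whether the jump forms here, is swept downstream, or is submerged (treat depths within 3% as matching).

q = Q/b = 96.9/3.40 = 28.5 ft²/s; V₁ = q/y₁ = 18.5 ft/s. Fr₁ = V₁/√(g·y₁) = 2.63.
Conjugate-depth relation: y₂/y₁ = ½[√(1 + 8Fr₁²) − 1] = ½[√56.25 − 1] = 3.25.
y₂ = 3.25 × 1.54 = 5.01 ft.
Tailwater y_tw = 3.82 ft: y_tw < y₂, so the jump is swept downstream.

y₂ = 5.01 ft; the jump is swept downstream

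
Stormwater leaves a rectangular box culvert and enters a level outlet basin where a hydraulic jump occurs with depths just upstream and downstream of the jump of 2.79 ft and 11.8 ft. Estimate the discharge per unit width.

q = 87.9 ft²/s

For a rectangular channel the momentum equation gives q² = ½·g·y₁·y₂·(y₁ + y₂) = ½×32.2×2.79×11.8×14.6 = 7733.
q = √7733 = 87.9 ft²/s.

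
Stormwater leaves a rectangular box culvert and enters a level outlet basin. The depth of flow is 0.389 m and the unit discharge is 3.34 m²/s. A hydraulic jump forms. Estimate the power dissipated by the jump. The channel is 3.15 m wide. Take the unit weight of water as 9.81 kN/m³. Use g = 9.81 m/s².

P = 186 kW

V₁ = q/y₁ = 3.34/0.389 = 8.59 m/s. Fr₁ = V₁/√(g·y₁) = 8.59/√(9.81×0.389) = 4.40.
Bélanger equation: y₂/y₁ = ½[√(1 + 8Fr₁²) − 1] = ½[√155.5 − 1] = 5.74.
y₂ = 5.74 × 0.389 = 2.23 m.
Head loss: ΔE = (y₂ − y₁)³/(4y₁y₂) = (2.23 − 0.389)³/(4×0.389×2.23) = 6.25/3.47 = 1.80 m.
Q = q·b = 3.34 × 3.15 = 10.5 m³/s. P = γ·Q·ΔE = 9.81 × 10.5 × 1.80 = 186 kW.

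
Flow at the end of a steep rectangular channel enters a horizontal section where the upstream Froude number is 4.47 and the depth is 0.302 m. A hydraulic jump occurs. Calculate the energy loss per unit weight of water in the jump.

ΔE = 1.47 m

Fr₁ = 4.47 (given).
By Bélanger, y₂/y₁ = ½[√(1 + 8Fr₁²) − 1] = ½[√160.8 − 1] = 5.84.
y₂ = 5.84 × 0.302 = 1.76 m.
Head loss: ΔE = (y₂ − y₁)³/(4y₁y₂) = (1.76 − 0.302)³/(4×0.302×1.76) = 3.13/2.13 = 1.47 m.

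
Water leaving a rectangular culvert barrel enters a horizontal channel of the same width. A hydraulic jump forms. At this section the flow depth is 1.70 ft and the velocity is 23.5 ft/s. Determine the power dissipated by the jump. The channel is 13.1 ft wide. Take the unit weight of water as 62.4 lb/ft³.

Fr₁ = V₁/√(g·y₁) = 23.5/√(32.2×1.70) = 3.18.
From the momentum equation for a rectangular channel, y₂/y₁ = ½[√(1 + 8Fr₁²) − 1] = ½[√81.71 − 1] = 4.02.
y₂ = 4.02 × 1.70 = 6.83 ft.
q = V₁·y₁ = 23.5 × 1.70 = 39.9 ft²/s. V₂ = q/y₂ = 39.9/6.83 = 5.85 ft/s. E₁ = y₁ + V₁²/2g = 10.3 ft; E₂ = y₂ + V₂²/2g = 7.36 ft. ΔE = E₁ − E₂ = 2.91 ft.
Q = q·b = 39.9 × 13.1 = 523 cfs. P = γ·Q·ΔE/550 = 62.4 × 523 × 2.91 / 550 = 173 hp.

P = 173 hp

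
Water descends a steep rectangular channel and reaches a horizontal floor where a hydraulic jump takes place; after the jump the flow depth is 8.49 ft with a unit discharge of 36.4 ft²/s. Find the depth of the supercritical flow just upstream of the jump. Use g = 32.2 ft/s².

V₂ = q/y₂ = 36.4/8.49 = 4.29 ft/s; Fr₂ = V₂/√(g·y₂) = 0.259.
Applying the sequent-depth relation in reverse, y₁/y₂ = ½[√(1 + 8Fr₂²) − 1] = ½[√1.538 − 1] = 0.120.
y₁ = 0.120 × 8.49 = 1.02 ft.

y₁ = 1.02 ft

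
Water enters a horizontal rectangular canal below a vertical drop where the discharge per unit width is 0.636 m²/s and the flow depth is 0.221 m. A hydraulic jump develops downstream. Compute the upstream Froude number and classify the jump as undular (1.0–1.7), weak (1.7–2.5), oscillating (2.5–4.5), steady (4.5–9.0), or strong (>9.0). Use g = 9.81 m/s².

Fr₁ = 1.95; weak jump

V₁ = q/y₁ = 0.636/0.221 = 2.88 m/s. Fr₁ = V₁/√(g·y₁) = 2.88/√(9.81×0.221) = 1.95.
Fr₁ = 1.95 lies in the weak range.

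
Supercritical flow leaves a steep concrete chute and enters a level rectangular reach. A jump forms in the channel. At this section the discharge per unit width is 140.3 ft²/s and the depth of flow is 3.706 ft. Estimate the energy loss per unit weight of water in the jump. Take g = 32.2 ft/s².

V₁ = q/y₁ = 140.3/3.706 = 37.86 ft/s. Fr₁ = V₁/√(g·y₁) = 37.86/√(32.2×3.706) = 3.466.
Bélanger equation: y₂/y₁ = ½[√(1 + 8Fr₁²) − 1] = ½[√97.080 − 1] = 4.426.
y₂ = 4.426 × 3.706 = 16.40 ft.
V₂ = q/y₂ = 140.3/16.40 = 8.553 ft/s. E₁ = y₁ + V₁²/2g = 25.96 ft; E₂ = y₂ + V₂²/2g = 17.54 ft. ΔE = E₁ − E₂ = 8.420 ft.

ΔE = 8.420 ft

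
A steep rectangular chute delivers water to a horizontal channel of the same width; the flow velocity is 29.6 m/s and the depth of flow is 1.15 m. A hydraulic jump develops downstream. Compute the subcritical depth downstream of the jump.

Fr₁ = V₁/√(g·y₁) = 29.6/√(9.81×1.15) = 8.81.
By Bélanger, y₂/y₁ = ½[√(1 + 8Fr₁²) − 1] = ½[√622.3 − 1] = 12.0.
y₂ = 12.0 × 1.15 = 13.8 m.

y₂ = 13.8 m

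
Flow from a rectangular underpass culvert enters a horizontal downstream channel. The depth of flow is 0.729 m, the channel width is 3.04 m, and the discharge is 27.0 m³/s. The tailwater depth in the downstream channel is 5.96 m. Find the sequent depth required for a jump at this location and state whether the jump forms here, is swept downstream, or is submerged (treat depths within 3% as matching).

q = Q/b = 27.0/3.04 = 8.88 m²/s; V₁ = q/y₁ = 12.2 m/s. Fr₁ = V₁/√(g·y₁) = 4.56.
Bélanger equation: y₂/y₁ = ½[√(1 + 8Fr₁²) − 1] = ½[√167.0 − 1] = 5.96.
y₂ = 5.96 × 0.729 = 4.35 m.
Tailwater y_tw = 5.96 m: y_tw > y₂, so the jump is submerged.

y₂ = 4.35 m; the jump is submerged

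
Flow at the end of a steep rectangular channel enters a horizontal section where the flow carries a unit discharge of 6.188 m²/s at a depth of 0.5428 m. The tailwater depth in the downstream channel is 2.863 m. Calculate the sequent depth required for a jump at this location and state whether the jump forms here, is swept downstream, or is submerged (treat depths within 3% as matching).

V₁ = q/y₁ = 6.188/0.5428 = 11.40 m/s. Fr₁ = V₁/√(g·y₁) = 11.40/√(9.81×0.5428) = 4.940.
Conjugate-depth relation: y₂/y₁ = ½[√(1 + 8Fr₁²) − 1] = ½[√196.25 − 1] = 6.505.
y₂ = 6.505 × 0.5428 = 3.531 m.
Tailwater y_tw = 2.863 m: y_tw < y₂, so the jump is swept downstream.

y₂ = 3.531 m; the jump is swept downstream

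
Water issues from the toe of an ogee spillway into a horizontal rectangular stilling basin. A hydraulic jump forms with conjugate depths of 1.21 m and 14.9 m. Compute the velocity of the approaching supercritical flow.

V₁ = 31.2 m/s

For a rectangular channel the momentum equation gives q² = ½·g·y₁·y₂·(y₁ + y₂) = ½×9.81×1.21×14.9×16.1 = 1425.
q = √1425 = 37.7 m²/s.
V₁ = q/y₁ = 37.7/1.21 = 31.2 m/s.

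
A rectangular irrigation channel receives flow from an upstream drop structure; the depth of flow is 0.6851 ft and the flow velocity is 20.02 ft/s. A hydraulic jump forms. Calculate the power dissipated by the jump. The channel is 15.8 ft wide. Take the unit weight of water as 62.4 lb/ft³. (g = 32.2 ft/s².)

P = 71.43 hp

Fr₁ = V₁/√(g·y₁) = 20.02/√(32.2×0.6851) = 4.262.
Conjugate-depth relation: y₂/y₁ = ½[√(1 + 8Fr₁²) − 1] = ½[√146.35 − 1] = 5.549.
y₂ = 5.549 × 0.6851 = 3.801 ft.
Head loss: ΔE = (y₂ − y₁)³/(4y₁y₂) = (3.801 − 0.6851)³/(4×0.6851×3.801) = 30.26/10.42 = 2.905 ft.
q = V₁·y₁ = 20.02 × 0.6851 = 13.72 ft²/s. Q = q·b = 13.72 × 15.8 = 216.7 cfs. P = γ·Q·ΔE/550 = 62.4 × 216.7 × 2.905 / 550 = 71.43 hp.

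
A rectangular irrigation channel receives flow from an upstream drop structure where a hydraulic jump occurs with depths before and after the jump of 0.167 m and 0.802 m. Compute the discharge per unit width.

For a rectangular channel the momentum equation gives q² = ½·g·y₁·y₂·(y₁ + y₂) = ½×9.81×0.167×0.802×0.969 = 0.637.
q = √0.637 = 0.798 m²/s.

q = 0.798 m²/s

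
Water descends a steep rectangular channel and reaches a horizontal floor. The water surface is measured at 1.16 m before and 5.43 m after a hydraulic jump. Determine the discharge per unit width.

q = 14.3 m²/s

For a rectangular channel the momentum equation gives q² = ½·g·y₁·y₂·(y₁ + y₂) = ½×9.81×1.16×5.43×6.59 = 204.
q = √204 = 14.3 m²/s.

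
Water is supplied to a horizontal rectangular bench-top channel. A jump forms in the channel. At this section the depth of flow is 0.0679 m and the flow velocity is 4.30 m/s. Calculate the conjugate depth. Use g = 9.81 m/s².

Fr₁ = V₁/√(g·y₁) = 4.30/√(9.81×0.0679) = 5.27.
By Bélanger, y₂/y₁ = ½[√(1 + 8Fr₁²) − 1] = ½[√223.1 − 1] = 6.97.
y₂ = 6.97 × 0.0679 = 0.473 m.

y₂ = 0.473 m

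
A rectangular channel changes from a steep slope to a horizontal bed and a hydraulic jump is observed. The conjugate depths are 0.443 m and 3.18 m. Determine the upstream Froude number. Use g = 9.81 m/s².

Fr₁ = 5.42

For a rectangular channel the momentum equation gives q² = ½·g·y₁·y₂·(y₁ + y₂) = ½×9.81×0.443×3.18×3.62 = 25.0.
q = √25.0 = 5.00 m²/s.
V₁ = q/y₁ = 11.3 m/s; Fr₁ = V₁/√(g·y₁) = 5.42.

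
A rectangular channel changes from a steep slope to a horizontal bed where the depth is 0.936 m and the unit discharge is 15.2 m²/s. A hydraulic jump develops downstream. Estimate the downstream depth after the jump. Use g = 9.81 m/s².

y₂ = 6.64 m

V₁ = q/y₁ = 15.2/0.936 = 16.2 m/s. Fr₁ = V₁/√(g·y₁) = 16.2/√(9.81×0.936) = 5.36.
Sequent-depth ratio: y₂/y₁ = ½[√(1 + 8Fr₁²) − 1] = ½[√230.8 − 1] = 7.10.
y₂ = 7.10 × 0.936 = 6.64 m.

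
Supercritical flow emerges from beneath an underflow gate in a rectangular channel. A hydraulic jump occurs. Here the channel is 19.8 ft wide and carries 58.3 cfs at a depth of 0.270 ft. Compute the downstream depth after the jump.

y₂ = 1.28 ft

q = Q/b = 58.3/19.8 = 2.94 ft²/s; V₁ = q/y₁ = 10.9 ft/s. Fr₁ = V₁/√(g·y₁) = 3.70.
Bélanger equation: y₂/y₁ = ½[√(1 + 8Fr₁²) − 1] = ½[√110.4 − 1] = 4.75.
y₂ = 4.75 × 0.270 = 1.28 ft.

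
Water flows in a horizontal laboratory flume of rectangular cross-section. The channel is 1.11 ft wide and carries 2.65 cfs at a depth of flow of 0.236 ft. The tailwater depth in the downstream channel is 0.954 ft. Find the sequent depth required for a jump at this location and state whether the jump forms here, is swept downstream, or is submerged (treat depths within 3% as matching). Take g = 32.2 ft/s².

y₂ = 1.11 ft; the jump is swept downstream

q = Q/b = 2.65/1.11 = 2.39 ft²/s; V₁ = q/y₁ = 10.1 ft/s. Fr₁ = V₁/√(g·y₁) = 3.67.
Bélanger equation: y₂/y₁ = ½[√(1 + 8Fr₁²) − 1] = ½[√108.7 − 1] = 4.71.
y₂ = 4.71 × 0.236 = 1.11 ft.
Tailwater y_tw = 0.954 ft: y_tw < y₂, so the jump is swept downstream.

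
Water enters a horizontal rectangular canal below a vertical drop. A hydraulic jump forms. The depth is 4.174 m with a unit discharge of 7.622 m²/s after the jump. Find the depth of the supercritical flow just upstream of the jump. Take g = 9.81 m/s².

V₂ = q/y₂ = 7.622/4.174 = 1.826 m/s; Fr₂ = V₂/√(g·y₂) = 0.2854.
The Bélanger relation is symmetric: y₁/y₂ = ½[√(1 + 8Fr₂²) − 1] = ½[√1.6515 − 1] = 0.1425.
y₁ = 0.1425 × 4.174 = 0.5950 m.

y₁ = 0.5950 m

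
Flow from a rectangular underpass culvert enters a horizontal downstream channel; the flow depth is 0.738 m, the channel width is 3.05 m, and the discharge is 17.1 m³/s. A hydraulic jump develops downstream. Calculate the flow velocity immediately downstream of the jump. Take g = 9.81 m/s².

q = Q/b = 17.1/3.05 = 5.61 m²/s; V₁ = q/y₁ = 7.60 m/s. Fr₁ = V₁/√(g·y₁) = 2.82.
Bélanger equation: y₂/y₁ = ½[√(1 + 8Fr₁²) − 1] = ½[√64.77 − 1] = 3.52.
y₂ = 3.52 × 0.738 = 2.60 m.
V₂ = q/y₂ = 5.61/2.60 = 2.16 m/s.

V₂ = 2.16 m/s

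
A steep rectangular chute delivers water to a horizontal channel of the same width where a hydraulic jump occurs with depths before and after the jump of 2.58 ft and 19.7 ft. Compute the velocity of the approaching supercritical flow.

V₁ = 52.3 ft/s

For a rectangular channel the momentum equation gives q² = ½·g·y₁·y₂·(y₁ + y₂) = ½×32.2×2.58×19.7×22.3 = 18232.
q = √18232 = 135 ft²/s.
V₁ = q/y₁ = 135/2.58 = 52.3 ft/s.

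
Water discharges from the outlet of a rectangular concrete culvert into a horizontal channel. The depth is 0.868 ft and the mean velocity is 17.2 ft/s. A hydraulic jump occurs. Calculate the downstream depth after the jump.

Fr₁ = V₁/√(g·y₁) = 17.2/√(32.2×0.868) = 3.25.
By Bélanger, y₂/y₁ = ½[√(1 + 8Fr₁²) − 1] = ½[√85.68 − 1] = 4.13.
y₂ = 4.13 × 0.868 = 3.58 ft.

y₂ = 3.58 ft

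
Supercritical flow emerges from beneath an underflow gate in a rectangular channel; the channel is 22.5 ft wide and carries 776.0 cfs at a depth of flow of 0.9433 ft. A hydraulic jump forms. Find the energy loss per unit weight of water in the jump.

ΔE = 13.05 ft

q = Q/b = 776.0/22.5 = 34.49 ft²/s; V₁ = q/y₁ = 36.56 ft/s. Fr₁ = V₁/√(g·y₁) = 6.634.
By Bélanger, y₂/y₁ = ½[√(1 + 8Fr₁²) − 1] = ½[√353.08 − 1] = 8.895.
y₂ = 8.895 × 0.9433 = 8.391 ft.
Head loss: ΔE = (y₂ − y₁)³/(4y₁y₂) = (8.391 − 0.9433)³/(4×0.9433×8.391) = 413.1/31.66 = 13.05 ft.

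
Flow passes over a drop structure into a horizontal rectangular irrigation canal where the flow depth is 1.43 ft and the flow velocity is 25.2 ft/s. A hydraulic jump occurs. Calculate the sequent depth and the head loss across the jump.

y₂ = 6.83 ft; ΔE = 4.03 ft

Fr₁ = V₁/√(g·y₁) = 25.2/√(32.2×1.43) = 3.71.
Conjugate-depth relation: y₂/y₁ = ½[√(1 + 8Fr₁²) − 1] = ½[√111.3 − 1] = 4.78.
y₂ = 4.78 × 1.43 = 6.83 ft.
Head loss: ΔE = (y₂ − y₁)³/(4y₁y₂) = (6.83 − 1.43)³/(4×1.43×6.83) = 157/39.1 = 4.03 ft.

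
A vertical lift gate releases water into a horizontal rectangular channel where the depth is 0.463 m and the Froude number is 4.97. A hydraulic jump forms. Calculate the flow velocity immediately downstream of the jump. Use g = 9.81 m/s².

Fr₁ = 4.97 (given).
Sequent-depth ratio: y₂/y₁ = ½[√(1 + 8Fr₁²) − 1] = ½[√198.6 − 1] = 6.55.
y₂ = 6.55 × 0.463 = 3.03 m.
V₁ = Fr₁·√(g·y₁) = 4.97×√(9.81×0.463) = 10.6 m/s; q = V₁·y₁ = 4.90 m²/s.
V₂ = q/y₂ = 4.90/3.03 = 1.62 m/s.

V₂ = 1.62 m/s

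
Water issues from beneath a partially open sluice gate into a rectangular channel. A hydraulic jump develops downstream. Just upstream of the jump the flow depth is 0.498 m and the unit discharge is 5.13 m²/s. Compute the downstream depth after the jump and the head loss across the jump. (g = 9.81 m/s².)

V₁ = q/y₁ = 5.13/0.498 = 10.3 m/s. Fr₁ = V₁/√(g·y₁) = 10.3/√(9.81×0.498) = 4.66.
From the momentum equation for a rectangular channel, y₂/y₁ = ½[√(1 + 8Fr₁²) − 1] = ½[√174.8 − 1] = 6.11.
y₂ = 6.11 × 0.498 = 3.04 m.
V₂ = q/y₂ = 5.13/3.04 = 1.69 m/s. E₁ = y₁ + V₁²/2g = 5.91 m; E₂ = y₂ + V₂²/2g = 3.19 m. ΔE = E₁ − E₂ = 2.72 m.

y₂ = 3.04 m; ΔE = 2.72 m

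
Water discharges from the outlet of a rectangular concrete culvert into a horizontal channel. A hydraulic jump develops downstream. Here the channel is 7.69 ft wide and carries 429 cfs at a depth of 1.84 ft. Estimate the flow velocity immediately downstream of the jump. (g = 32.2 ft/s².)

V₂ = 5.95 ft/s

q = Q/b = 429/7.69 = 55.8 ft²/s; V₁ = q/y₁ = 30.3 ft/s. Fr₁ = V₁/√(g·y₁) = 3.94.
From the momentum equation for a rectangular channel, y₂/y₁ = ½[√(1 + 8Fr₁²) − 1] = ½[√125.1 − 1] = 5.09.
y₂ = 5.09 × 1.84 = 9.37 ft.
V₂ = q/y₂ = 55.8/9.37 = 5.95 ft/s.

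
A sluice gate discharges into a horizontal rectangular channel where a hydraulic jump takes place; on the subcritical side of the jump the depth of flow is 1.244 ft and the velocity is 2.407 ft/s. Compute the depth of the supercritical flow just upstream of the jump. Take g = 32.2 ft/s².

y₁ = 0.2915 ft

Fr₂ = V₂/√(g·y₂) = 2.407/√(32.2×1.244) = 0.3803.
Applying the sequent-depth relation in reverse, y₁/y₂ = ½[√(1 + 8Fr₂²) − 1] = ½[√2.1571 − 1] = 0.2344.
y₁ = 0.2344 × 1.244 = 0.2915 ft.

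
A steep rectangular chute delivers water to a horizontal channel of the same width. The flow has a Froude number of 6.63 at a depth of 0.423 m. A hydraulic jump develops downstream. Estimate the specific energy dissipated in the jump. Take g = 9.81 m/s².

Fr₁ = 6.63 (given).
Sequent-depth ratio: y₂/y₁ = ½[√(1 + 8Fr₁²) − 1] = ½[√352.7 − 1] = 8.89.
y₂ = 8.89 × 0.423 = 3.76 m.
V₁ = Fr₁·√(g·y₁) = 6.63×√(9.81×0.423) = 13.5 m/s; q = V₁·y₁ = 5.71 m²/s. V₂ = q/y₂ = 5.71/3.76 = 1.52 m/s. E₁ = y₁ + V₁²/2g = 9.72 m; E₂ = y₂ + V₂²/2g = 3.88 m. ΔE = E₁ − E₂ = 5.84 m.

ΔE = 5.84 m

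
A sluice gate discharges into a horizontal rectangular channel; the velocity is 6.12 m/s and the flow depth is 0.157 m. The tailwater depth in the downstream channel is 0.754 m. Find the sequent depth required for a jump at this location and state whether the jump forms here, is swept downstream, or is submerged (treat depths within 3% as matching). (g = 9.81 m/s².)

Fr₁ = V₁/√(g·y₁) = 6.12/√(9.81×0.157) = 4.93.
By Bélanger, y₂/y₁ = ½[√(1 + 8Fr₁²) − 1] = ½[√195.5 − 1] = 6.49.
y₂ = 6.49 × 0.157 = 1.02 m.
Tailwater y_tw = 0.754 m: y_tw < y₂, so the jump is swept downstream.

y₂ = 1.02 m; the jump is swept downstream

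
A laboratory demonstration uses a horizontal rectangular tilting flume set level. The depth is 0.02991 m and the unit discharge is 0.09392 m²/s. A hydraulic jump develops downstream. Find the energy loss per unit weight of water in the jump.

ΔE = 0.2933 m

V₁ = q/y₁ = 0.09392/0.02991 = 3.140 m/s. Fr₁ = V₁/√(g·y₁) = 3.140/√(9.81×0.02991) = 5.797.
From the momentum equation for a rectangular channel, y₂/y₁ = ½[√(1 + 8Fr₁²) − 1] = ½[√269.84 − 1] = 7.713.
y₂ = 7.713 × 0.02991 = 0.2307 m.
Head loss: ΔE = (y₂ − y₁)³/(4y₁y₂) = (0.2307 − 0.02991)³/(4×0.02991×0.2307) = 0.008096/0.02760 = 0.2933 m.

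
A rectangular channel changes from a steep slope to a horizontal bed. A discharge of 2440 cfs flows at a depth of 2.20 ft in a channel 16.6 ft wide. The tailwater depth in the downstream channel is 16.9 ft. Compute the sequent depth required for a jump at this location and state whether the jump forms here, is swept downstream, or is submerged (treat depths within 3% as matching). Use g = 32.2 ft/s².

y₂ = 23.6 ft; the jump is swept downstream

q = Q/b = 2440/16.6 = 147 ft²/s; V₁ = q/y₁ = 66.8 ft/s. Fr₁ = V₁/√(g·y₁) = 7.94.
By Bélanger, y₂/y₁ = ½[√(1 + 8Fr₁²) − 1] = ½[√505.1 − 1] = 10.7.
y₂ = 10.7 × 2.20 = 23.6 ft.
Tailwater y_tw = 16.9 ft: y_tw < y₂, so the jump is swept downstream.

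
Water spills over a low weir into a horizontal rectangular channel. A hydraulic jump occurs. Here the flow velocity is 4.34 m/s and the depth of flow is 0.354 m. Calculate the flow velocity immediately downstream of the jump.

Fr₁ = V₁/√(g·y₁) = 4.34/√(9.81×0.354) = 2.33.
Sequent-depth ratio: y₂/y₁ = ½[√(1 + 8Fr₁²) − 1] = ½[√44.39 − 1] = 2.83.
y₂ = 2.83 × 0.354 = 1.00 m.
q = V₁·y₁ = 4.34 × 0.354 = 1.54 m²/s.
V₂ = q/y₂ = 1.54/1.00 = 1.53 m/s.

V₂ = 1.53 m/s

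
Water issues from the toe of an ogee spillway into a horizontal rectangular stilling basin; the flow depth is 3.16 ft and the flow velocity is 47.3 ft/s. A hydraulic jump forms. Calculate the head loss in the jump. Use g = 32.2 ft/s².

Fr₁ = V₁/√(g·y₁) = 47.3/√(32.2×3.16) = 4.69.
Sequent-depth ratio: y₂/y₁ = ½[√(1 + 8Fr₁²) − 1] = ½[√176.9 − 1] = 6.15.
y₂ = 6.15 × 3.16 = 19.4 ft.
q = V₁·y₁ = 47.3 × 3.16 = 149 ft²/s. V₂ = q/y₂ = 149/19.4 = 7.69 ft/s. E₁ = y₁ + V₁²/2g = 37.9 ft; E₂ = y₂ + V₂²/2g = 20.4 ft. ΔE = E₁ − E₂ = 17.5 ft.

ΔE = 17.5 ft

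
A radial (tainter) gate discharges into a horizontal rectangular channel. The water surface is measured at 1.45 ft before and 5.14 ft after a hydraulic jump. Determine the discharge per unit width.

For a rectangular channel the momentum equation gives q² = ½·g·y₁·y₂·(y₁ + y₂) = ½×32.2×1.45×5.14×6.59 = 791.
q = √791 = 28.1 ft²/s.

q = 28.1 ft²/s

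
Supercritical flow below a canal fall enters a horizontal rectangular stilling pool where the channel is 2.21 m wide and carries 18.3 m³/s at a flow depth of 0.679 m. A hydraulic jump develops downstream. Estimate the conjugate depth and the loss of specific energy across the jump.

y₂ = 4.21 m; ΔE = 3.85 m

q = Q/b = 18.3/2.21 = 8.28 m²/s; V₁ = q/y₁ = 12.2 m/s. Fr₁ = V₁/√(g·y₁) = 4.73.
Sequent-depth ratio: y₂/y₁ = ½[√(1 + 8Fr₁²) − 1] = ½[√179.6 − 1] = 6.20.
y₂ = 6.20 × 0.679 = 4.21 m.
Head loss: ΔE = (y₂ − y₁)³/(4y₁y₂) = (4.21 − 0.679)³/(4×0.679×4.21) = 44.0/11.4 = 3.85 m.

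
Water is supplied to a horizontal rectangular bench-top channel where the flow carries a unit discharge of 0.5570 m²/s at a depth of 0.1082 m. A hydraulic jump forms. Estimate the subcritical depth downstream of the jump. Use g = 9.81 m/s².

y₂ = 0.7124 m

V₁ = q/y₁ = 0.5570/0.1082 = 5.148 m/s. Fr₁ = V₁/√(g·y₁) = 5.148/√(9.81×0.1082) = 4.997.
Sequent-depth ratio: y₂/y₁ = ½[√(1 + 8Fr₁²) − 1] = ½[√200.73 − 1] = 6.584.
y₂ = 6.584 × 0.1082 = 0.7124 m.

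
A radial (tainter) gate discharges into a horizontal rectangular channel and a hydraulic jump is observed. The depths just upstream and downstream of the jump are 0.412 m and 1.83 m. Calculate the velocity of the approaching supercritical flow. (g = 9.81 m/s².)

For a rectangular channel the momentum equation gives q² = ½·g·y₁·y₂·(y₁ + y₂) = ½×9.81×0.412×1.83×2.24 = 8.29.
q = √8.29 = 2.88 m²/s.
V₁ = q/y₁ = 2.88/0.412 = 6.99 m/s.

V₁ = 6.99 m/s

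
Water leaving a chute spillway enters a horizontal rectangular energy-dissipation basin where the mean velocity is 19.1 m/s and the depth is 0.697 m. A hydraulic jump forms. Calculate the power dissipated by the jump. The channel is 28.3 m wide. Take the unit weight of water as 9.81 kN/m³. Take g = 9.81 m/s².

Fr₁ = V₁/√(g·y₁) = 19.1/√(9.81×0.697) = 7.30.
Conjugate-depth relation: y₂/y₁ = ½[√(1 + 8Fr₁²) − 1] = ½[√427.8 − 1] = 9.84.
y₂ = 9.84 × 0.697 = 6.86 m.
q = V₁·y₁ = 19.1 × 0.697 = 13.3 m²/s. V₂ = q/y₂ = 13.3/6.86 = 1.94 m/s. E₁ = y₁ + V₁²/2g = 19.3 m; E₂ = y₂ + V₂²/2g = 7.05 m. ΔE = E₁ − E₂ = 12.2 m.
Q = q·b = 13.3 × 28.3 = 377 m³/s. P = γ·Q·ΔE = 9.81 × 377 × 12.2 = 45234 kW.

P = 45234 kW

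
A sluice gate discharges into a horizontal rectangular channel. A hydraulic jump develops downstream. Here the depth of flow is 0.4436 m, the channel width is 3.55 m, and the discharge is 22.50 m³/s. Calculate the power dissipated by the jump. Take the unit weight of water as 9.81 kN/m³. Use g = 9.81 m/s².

q = Q/b = 22.50/3.55 = 6.338 m²/s; V₁ = q/y₁ = 14.29 m/s. Fr₁ = V₁/√(g·y₁) = 6.849.
Conjugate-depth relation: y₂/y₁ = ½[√(1 + 8Fr₁²) − 1] = ½[√376.28 − 1] = 9.199.
y₂ = 9.199 × 0.4436 = 4.081 m.
V₂ = q/y₂ = 6.338/4.081 = 1.553 m/s. E₁ = y₁ + V₁²/2g = 10.85 m; E₂ = y₂ + V₂²/2g = 4.204 m. ΔE = E₁ − E₂ = 6.645 m.
P = γ·Q·ΔE = 9.81 × 22.50 × 6.645 = 1467 kW.

P = 1467 kW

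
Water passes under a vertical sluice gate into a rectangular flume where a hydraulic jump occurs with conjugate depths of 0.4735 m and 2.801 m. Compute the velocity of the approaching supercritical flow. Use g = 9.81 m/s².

For a rectangular channel the momentum equation gives q² = ½·g·y₁·y₂·(y₁ + y₂) = ½×9.81×0.4735×2.801×3.275 = 21.30.
q = √21.30 = 4.615 m²/s.
V₁ = q/y₁ = 4.615/0.4735 = 9.747 m/s.

V₁ = 9.747 m/s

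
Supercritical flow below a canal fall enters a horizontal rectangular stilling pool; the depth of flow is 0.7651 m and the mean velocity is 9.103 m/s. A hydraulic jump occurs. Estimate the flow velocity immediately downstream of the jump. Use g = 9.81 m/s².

V₂ = 2.154 m/s

Fr₁ = V₁/√(g·y₁) = 9.103/√(9.81×0.7651) = 3.323.
From the momentum equation for a rectangular channel, y₂/y₁ = ½[√(1 + 8Fr₁²) − 1] = ½[√89.323 − 1] = 4.226.
y₂ = 4.226 × 0.7651 = 3.233 m.
q = V₁·y₁ = 9.103 × 0.7651 = 6.965 m²/s.
V₂ = q/y₂ = 6.965/3.233 = 2.154 m/s.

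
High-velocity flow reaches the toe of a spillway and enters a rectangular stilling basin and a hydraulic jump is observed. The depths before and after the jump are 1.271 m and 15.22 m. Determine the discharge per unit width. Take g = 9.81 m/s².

For a rectangular channel the momentum equation gives q² = ½·g·y₁·y₂·(y₁ + y₂) = ½×9.81×1.271×15.22×16.49 = 1565.
q = √1565 = 39.56 m²/s.

q = 39.56 m²/s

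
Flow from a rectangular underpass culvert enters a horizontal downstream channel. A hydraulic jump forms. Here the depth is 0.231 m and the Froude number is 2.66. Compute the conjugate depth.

Fr₁ = 2.66 (given).
From the momentum equation for a rectangular channel, y₂/y₁ = ½[√(1 + 8Fr₁²) − 1] = ½[√57.60 − 1] = 3.29.
y₂ = 3.29 × 0.231 = 0.761 m.

y₂ = 0.761 m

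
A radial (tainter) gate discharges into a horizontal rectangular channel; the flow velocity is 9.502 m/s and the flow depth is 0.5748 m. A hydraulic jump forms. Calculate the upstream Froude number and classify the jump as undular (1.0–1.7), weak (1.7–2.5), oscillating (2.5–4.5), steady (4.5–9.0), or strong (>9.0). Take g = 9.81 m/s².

Fr₁ = 4.001; oscillating jump

Fr₁ = V₁/√(g·y₁) = 9.502/√(9.81×0.5748) = 4.001.
Fr₁ = 4.001 lies in the oscillating range.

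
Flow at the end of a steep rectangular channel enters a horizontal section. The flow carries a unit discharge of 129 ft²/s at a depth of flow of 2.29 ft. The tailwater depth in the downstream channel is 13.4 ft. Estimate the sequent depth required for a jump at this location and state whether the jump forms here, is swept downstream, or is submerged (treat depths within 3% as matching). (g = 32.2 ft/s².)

V₁ = q/y₁ = 129/2.29 = 56.3 ft/s. Fr₁ = V₁/√(g·y₁) = 56.3/√(32.2×2.29) = 6.56.
From the momentum equation for a rectangular channel, y₂/y₁ = ½[√(1 + 8Fr₁²) − 1] = ½[√345.3 − 1] = 8.79.
y₂ = 8.79 × 2.29 = 20.1 ft.
Tailwater y_tw = 13.4 ft: y_tw < y₂, so the jump is swept downstream.

y₂ = 20.1 ft; the jump is swept downstream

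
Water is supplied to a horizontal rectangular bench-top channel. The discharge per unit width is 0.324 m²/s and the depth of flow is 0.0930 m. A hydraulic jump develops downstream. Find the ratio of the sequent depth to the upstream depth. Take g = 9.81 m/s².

y₂/y₁ = 4.68

V₁ = q/y₁ = 0.324/0.0930 = 3.48 m/s. Fr₁ = V₁/√(g·y₁) = 3.48/√(9.81×0.0930) = 3.65.
Conjugate-depth relation: y₂/y₁ = ½[√(1 + 8Fr₁²) − 1] = ½[√107.4 − 1] = 4.68.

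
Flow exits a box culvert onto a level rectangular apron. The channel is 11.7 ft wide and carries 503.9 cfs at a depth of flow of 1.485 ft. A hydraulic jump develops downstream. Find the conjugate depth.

q = Q/b = 503.9/11.7 = 43.07 ft²/s; V₁ = q/y₁ = 29.00 ft/s. Fr₁ = V₁/√(g·y₁) = 4.194.
Bélanger equation: y₂/y₁ = ½[√(1 + 8Fr₁²) − 1] = ½[√141.73 − 1] = 5.452.
y₂ = 5.452 × 1.485 = 8.097 ft.

y₂ = 8.097 ft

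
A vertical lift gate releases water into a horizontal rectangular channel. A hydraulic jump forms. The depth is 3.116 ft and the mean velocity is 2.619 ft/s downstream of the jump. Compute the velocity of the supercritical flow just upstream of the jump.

Fr₂ = V₂/√(g·y₂) = 2.619/√(32.2×3.116) = 0.2615.
Applying the sequent-depth relation in reverse, y₁/y₂ = ½[√(1 + 8Fr₂²) − 1] = ½[√1.5469 − 1] = 0.1219.
y₁ = 0.1219 × 3.116 = 0.3798 ft.
V₁ = q/y₁ = 8.161/0.3798 = 21.49 ft/s.

V₁ = 21.49 ft/s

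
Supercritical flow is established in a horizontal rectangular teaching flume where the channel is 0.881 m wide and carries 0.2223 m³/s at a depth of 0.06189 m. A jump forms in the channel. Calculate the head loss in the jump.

ΔE = 0.4633 m

q = Q/b = 0.2223/0.881 = 0.2523 m²/s; V₁ = q/y₁ = 4.077 m/s. Fr₁ = V₁/√(g·y₁) = 5.232.
From the momentum equation for a rectangular channel, y₂/y₁ = ½[√(1 + 8Fr₁²) − 1] = ½[√220.02 − 1] = 6.917.
y₂ = 6.917 × 0.06189 = 0.4281 m.
V₂ = q/y₂ = 0.2523/0.4281 = 0.5895 m/s. E₁ = y₁ + V₁²/2g = 0.9091 m; E₂ = y₂ + V₂²/2g = 0.4458 m. ΔE = E₁ − E₂ = 0.4633 m.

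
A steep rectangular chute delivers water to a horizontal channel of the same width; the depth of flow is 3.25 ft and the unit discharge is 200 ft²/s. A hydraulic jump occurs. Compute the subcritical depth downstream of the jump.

y₂ = 26.1 ft

V₁ = q/y₁ = 200/3.25 = 61.5 ft/s. Fr₁ = V₁/√(g·y₁) = 61.5/√(32.2×3.25) = 6.02.
Conjugate-depth relation: y₂/y₁ = ½[√(1 + 8Fr₁²) − 1] = ½[√290.5 − 1] = 8.02.
y₂ = 8.02 × 3.25 = 26.1 ft.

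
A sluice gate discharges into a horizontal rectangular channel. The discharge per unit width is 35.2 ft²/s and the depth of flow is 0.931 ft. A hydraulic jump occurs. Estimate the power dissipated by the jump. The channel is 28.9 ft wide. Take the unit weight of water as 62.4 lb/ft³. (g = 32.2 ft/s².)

V₁ = q/y₁ = 35.2/0.931 = 37.8 ft/s. Fr₁ = V₁/√(g·y₁) = 37.8/√(32.2×0.931) = 6.91.
Conjugate-depth relation: y₂/y₁ = ½[√(1 + 8Fr₁²) − 1] = ½[√382.5 − 1] = 9.28.
y₂ = 9.28 × 0.931 = 8.64 ft.
Head loss: ΔE = (y₂ − y₁)³/(4y₁y₂) = (8.64 − 0.931)³/(4×0.931×8.64) = 458/32.2 = 14.2 ft.
Q = q·b = 35.2 × 28.9 = 1017 cfs. P = γ·Q·ΔE/550 = 62.4 × 1017 × 14.2 / 550 = 1643 hp.

P = 1643 hp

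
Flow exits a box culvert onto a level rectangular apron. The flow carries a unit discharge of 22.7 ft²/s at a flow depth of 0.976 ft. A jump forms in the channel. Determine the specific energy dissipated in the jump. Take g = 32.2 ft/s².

ΔE = 3.83 ft

V₁ = q/y₁ = 22.7/0.976 = 23.3 ft/s. Fr₁ = V₁/√(g·y₁) = 23.3/√(32.2×0.976) = 4.15.
From the momentum equation for a rectangular channel, y₂/y₁ = ½[√(1 + 8Fr₁²) − 1] = ½[√138.7 − 1] = 5.39.
y₂ = 5.39 × 0.976 = 5.26 ft.
V₂ = q/y₂ = 22.7/5.26 = 4.32 ft/s. E₁ = y₁ + V₁²/2g = 9.38 ft; E₂ = y₂ + V₂²/2g = 5.55 ft. ΔE = E₁ − E₂ = 3.83 ft.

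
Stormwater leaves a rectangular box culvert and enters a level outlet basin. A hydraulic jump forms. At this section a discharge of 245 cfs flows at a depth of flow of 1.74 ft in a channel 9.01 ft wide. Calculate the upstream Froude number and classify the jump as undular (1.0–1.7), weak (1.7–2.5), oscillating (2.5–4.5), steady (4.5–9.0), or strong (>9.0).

q = Q/b = 245/9.01 = 27.2 ft²/s; V₁ = q/y₁ = 15.6 ft/s. Fr₁ = V₁/√(g·y₁) = 2.09.
Fr₁ = 2.09 lies in the weak range.

Fr₁ = 2.09; weak jump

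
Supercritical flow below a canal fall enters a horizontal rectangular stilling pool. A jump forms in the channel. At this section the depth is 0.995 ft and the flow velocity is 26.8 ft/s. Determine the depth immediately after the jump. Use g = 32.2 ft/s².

y₂ = 6.18 ft

Fr₁ = V₁/√(g·y₁) = 26.8/√(32.2×0.995) = 4.73.
Bélanger equation: y₂/y₁ = ½[√(1 + 8Fr₁²) − 1] = ½[√180.3 − 1] = 6.21.
y₂ = 6.21 × 0.995 = 6.18 ft.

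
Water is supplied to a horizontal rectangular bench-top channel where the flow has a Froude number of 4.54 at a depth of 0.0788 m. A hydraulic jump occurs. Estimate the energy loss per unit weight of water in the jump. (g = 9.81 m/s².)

ΔE = 0.400 m

Fr₁ = 4.54 (given).
By Bélanger, y₂/y₁ = ½[√(1 + 8Fr₁²) − 1] = ½[√165.9 − 1] = 5.94.
y₂ = 5.94 × 0.0788 = 0.468 m.
V₁ = Fr₁·√(g·y₁) = 4.54×√(9.81×0.0788) = 3.99 m/s; q = V₁·y₁ = 0.315 m²/s. V₂ = q/y₂ = 0.315/0.468 = 0.672 m/s. E₁ = y₁ + V₁²/2g = 0.891 m; E₂ = y₂ + V₂²/2g = 0.491 m. ΔE = E₁ − E₂ = 0.400 m.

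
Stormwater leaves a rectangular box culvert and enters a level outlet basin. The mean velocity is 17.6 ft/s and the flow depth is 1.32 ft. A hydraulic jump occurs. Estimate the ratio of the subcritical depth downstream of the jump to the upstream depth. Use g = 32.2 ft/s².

Fr₁ = V₁/√(g·y₁) = 17.6/√(32.2×1.32) = 2.70.
By Bélanger, y₂/y₁ = ½[√(1 + 8Fr₁²) − 1] = ½[√59.30 − 1] = 3.35.

y₂/y₁ = 3.35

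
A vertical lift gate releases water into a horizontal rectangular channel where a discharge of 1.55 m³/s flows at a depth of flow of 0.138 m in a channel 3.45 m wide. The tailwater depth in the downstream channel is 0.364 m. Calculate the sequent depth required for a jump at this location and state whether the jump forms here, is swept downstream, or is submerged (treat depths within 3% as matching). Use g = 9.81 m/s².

y₂ = 0.481 m; the jump is swept downstream

q = Q/b = 1.55/3.45 = 0.449 m²/s; V₁ = q/y₁ = 3.26 m/s. Fr₁ = V₁/√(g·y₁) = 2.80.
Bélanger equation: y₂/y₁ = ½[√(1 + 8Fr₁²) − 1] = ½[√63.63 − 1] = 3.49.
y₂ = 3.49 × 0.138 = 0.481 m.
Tailwater y_tw = 0.364 m: y_tw < y₂, so the jump is swept downstream.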